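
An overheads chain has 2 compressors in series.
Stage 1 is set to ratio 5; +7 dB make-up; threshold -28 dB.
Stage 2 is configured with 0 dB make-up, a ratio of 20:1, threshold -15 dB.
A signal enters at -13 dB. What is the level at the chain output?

-18 dB

Stage 1: -13 dB is 15 dB over -28 dB; at 5:1 that becomes 3 dB over, giving -25 dB; +7 dB make-up → -18 dB.
Stage 2: -18 dB ≤ -15 dB, so stage 2 doesn't engage; output -18 dB.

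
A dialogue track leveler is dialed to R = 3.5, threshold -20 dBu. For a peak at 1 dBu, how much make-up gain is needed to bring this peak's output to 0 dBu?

The peak compresses to -20 + 21/3.5 = -14 dBu.
To reach 0 dBu requires 0 − (-14) = 14 dB of make-up.

14 dB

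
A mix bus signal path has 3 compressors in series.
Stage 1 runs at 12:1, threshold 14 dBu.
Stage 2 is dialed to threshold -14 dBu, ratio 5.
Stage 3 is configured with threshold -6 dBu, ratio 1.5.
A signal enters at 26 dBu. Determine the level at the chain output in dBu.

Stage 1: 12 dB above 14 dBu, reduced 12:1 to 1 dB above → 15 dBu.
Stage 2: 29 dB above -14 dBu, reduced 5:1 to 5.8 dB above → -8.2 dBu.
Stage 3: below threshold (-8.2 ≤ -6); passes unchanged; output -8.2 dBu.

-8.2 dBu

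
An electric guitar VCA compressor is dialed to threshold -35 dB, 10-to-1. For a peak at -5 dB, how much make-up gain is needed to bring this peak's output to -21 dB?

Overshoot 30 dB → 30/10 = 3 dB after compression, so the compressed level is -35 + 3 = -32 dB.
Make-up = target − compressed = -21 − (-32) = 11 dB.

11 dB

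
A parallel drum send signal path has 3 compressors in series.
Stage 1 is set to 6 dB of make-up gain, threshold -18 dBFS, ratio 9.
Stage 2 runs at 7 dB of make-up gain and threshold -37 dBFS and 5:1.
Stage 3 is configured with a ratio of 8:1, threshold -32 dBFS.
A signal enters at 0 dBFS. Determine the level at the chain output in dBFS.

Stage 1: overshoot 18 dB → 18/9 = 2 dB → -16 dBFS; +6 dB make-up → -10 dBFS.
Stage 2: 27 dB above -37 dBFS, reduced 5:1 to 5.4 dB above → -31.6 dBFS; +7 dB make-up → -24.6 dBFS.
Stage 3: -24.6 dBFS is 7.4 dB over -32 dBFS; at 8:1 that becomes 0.925 dB over, giving -31.075 dBFS.

-31.075 dBFS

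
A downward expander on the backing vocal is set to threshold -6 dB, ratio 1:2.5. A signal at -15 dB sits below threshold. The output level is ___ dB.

Below threshold, a 1:2.5 expander applies gain = (2.5−1)×(T − x) of attenuation.
(2.5−1) × 9 = 13.5 dB, so output = -15 − 13.5 = -28.5 dB.

-28.5 dB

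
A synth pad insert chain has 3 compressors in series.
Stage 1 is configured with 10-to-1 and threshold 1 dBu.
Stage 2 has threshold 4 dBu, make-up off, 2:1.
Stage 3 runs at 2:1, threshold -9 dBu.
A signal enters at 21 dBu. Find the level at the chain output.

Stage 1: overshoot 20 dB → 20/10 = 2 dB → 3 dBu.
Stage 2: 3 dBu is at or below the 4 dBu threshold — no compression; output 3 dBu.
Stage 3: overshoot 12 dB → 12/2 = 6 dB → -3 dBu.

-3 dBu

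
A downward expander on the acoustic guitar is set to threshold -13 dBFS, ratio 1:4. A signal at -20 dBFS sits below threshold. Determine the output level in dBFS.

-41 dBFS

Undershoot = (-13) − (-20) = 7 dB.
At 1:4, that expands to 28 dB under threshold.
Output = -13 − 28 = -41 dBFS.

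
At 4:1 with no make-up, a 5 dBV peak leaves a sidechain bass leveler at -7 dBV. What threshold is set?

Input is 16 dB above T (since output overshoot × R = input overshoot: (-7 − T)·4 = 5 − T gives T = -11 dBV).
Check: -11 + (5 − (-11))/4 = -11 + 4 = -7 dBV. ✓

-11 dBV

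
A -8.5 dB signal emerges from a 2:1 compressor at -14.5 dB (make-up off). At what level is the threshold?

Let T be the threshold. Output overshoot = (input overshoot)/R, so -14.5 − T = (-8.5 − T)/2.
2·(-14.5 − T) = -8.5 − T → 1·T = -29 − (-8.5) = -20.5.
T = -20.5/1 = -20.5 dB.

-20.5 dB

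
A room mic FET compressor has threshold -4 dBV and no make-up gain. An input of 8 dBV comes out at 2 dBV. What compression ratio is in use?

2:1

Input overshoot = 8 − (-4) = 12 dB; output overshoot = 2 − (-4) = 6 dB.
Ratio = 12 / 6 = 2.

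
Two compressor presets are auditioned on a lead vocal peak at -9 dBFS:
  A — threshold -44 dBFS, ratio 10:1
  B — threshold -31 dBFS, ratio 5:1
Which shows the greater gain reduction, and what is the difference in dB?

A, by 13.9 dB

A: 35 dB over, compressed to 3.5 dB over, so 31.5 dB of GR.
B: 22 dB over, compressed to 4.4 dB over, so 17.6 dB of GR.
Difference: 13.9 dB in favour of A.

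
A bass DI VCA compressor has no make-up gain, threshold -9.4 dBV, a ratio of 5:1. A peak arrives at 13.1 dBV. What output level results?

13.1 dBV sits 22.5 dB over threshold.
At 5:1 the overshoot is divided by 5, leaving 4.5 dB above threshold.
That puts the output at -4.9 dBV.

-4.9 dBV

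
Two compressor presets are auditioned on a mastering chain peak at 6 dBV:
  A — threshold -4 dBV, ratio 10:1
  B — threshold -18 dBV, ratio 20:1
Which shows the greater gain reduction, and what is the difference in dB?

A: 10 dB over, compressed to 1 dB over, so 9 dB of GR.
B: 24 dB over, compressed to 1.2 dB over, so 22.8 dB of GR.
B reduces 13.8 dB more.

B, by 13.8 dB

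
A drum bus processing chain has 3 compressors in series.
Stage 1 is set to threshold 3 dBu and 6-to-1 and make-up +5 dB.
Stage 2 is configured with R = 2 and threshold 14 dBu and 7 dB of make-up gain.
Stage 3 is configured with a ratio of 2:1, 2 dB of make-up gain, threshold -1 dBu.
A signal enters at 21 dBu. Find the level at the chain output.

10.5 dBu

Stage 1: overshoot 18 dB → 18/6 = 3 dB → 6 dBu; +5 dB make-up → 11 dBu.
Stage 2: 11 dBu is at or below the 14 dBu threshold — no compression; make-up brings it to 18 dBu.
Stage 3: 18 dBu is 19 dB over -1 dBu; at 2:1 that becomes 9.5 dB over, giving 8.5 dBu; +2 dB make-up → 10.5 dBu.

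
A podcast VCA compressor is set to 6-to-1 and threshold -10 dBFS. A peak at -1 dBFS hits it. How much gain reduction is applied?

The signal is 9 dB above threshold.
After 6:1 compression the overshoot becomes 9/6 = 1.5 dB.
GR = overshoot in − overshoot out = 9 − 1.5 = 7.5 dB.

7.5 dB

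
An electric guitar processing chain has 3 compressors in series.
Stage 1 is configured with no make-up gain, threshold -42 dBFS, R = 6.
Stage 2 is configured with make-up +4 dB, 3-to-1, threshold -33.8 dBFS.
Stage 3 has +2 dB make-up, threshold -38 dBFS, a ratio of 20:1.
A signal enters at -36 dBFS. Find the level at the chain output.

-35.95 dBFS

Stage 1: -36 dBFS is 6 dB over -42 dBFS; at 6:1 that becomes 1 dB over, giving -41 dBFS.
Stage 2: -41 dBFS ≤ -33.8 dBFS, so stage 2 doesn't engage; make-up brings it to -37 dBFS.
Stage 3: overshoot 1 dB → 1/20 = 0.05 dB → -37.95 dBFS; +2 dB make-up → -35.95 dBFS.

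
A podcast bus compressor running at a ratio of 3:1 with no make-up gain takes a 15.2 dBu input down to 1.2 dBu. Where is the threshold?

Let T be the threshold. Output overshoot = (input overshoot)/R, so 1.2 − T = (15.2 − T)/3.
3·(1.2 − T) = 15.2 − T → 2·T = 3.6 − 15.2 = -11.6.
T = -11.6/2 = -5.8 dBu.

-5.8 dBu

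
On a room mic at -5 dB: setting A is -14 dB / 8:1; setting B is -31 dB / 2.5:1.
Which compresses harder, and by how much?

B, by 7.725 dB

A: 9 dB over, compressed to 1.125 dB over, so 7.875 dB of GR.
B: 26 dB over, compressed to 10.4 dB over, so 15.6 dB of GR.
B applies 7.725 dB more gain reduction.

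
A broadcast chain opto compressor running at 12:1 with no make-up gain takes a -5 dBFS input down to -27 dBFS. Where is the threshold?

Let T be the threshold. Output overshoot = (input overshoot)/R, so -27 − T = (-5 − T)/12.
12·(-27 − T) = -5 − T → 11·T = -324 − (-5) = -319.
T = -319/11 = -29 dBFS.

-29 dBFS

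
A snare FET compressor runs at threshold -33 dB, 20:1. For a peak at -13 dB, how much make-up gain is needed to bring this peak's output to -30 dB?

2 dB

Overshoot 20 dB → 20/20 = 1 dB after compression, so the compressed level is -33 + 1 = -32 dB.
Make-up = target − compressed = -30 − (-32) = 2 dB.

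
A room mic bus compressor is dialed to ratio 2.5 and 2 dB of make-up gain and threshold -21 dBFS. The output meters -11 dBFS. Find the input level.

-1 dBFS

Stripping the +2 dB make-up gives -13 dBFS at the gain stage.
Post-compression overshoot = -13 − (-21) = 8 dB.
Input overshoot = R × output overshoot = 20 dB → input = -21 + 20 = -1 dBFS.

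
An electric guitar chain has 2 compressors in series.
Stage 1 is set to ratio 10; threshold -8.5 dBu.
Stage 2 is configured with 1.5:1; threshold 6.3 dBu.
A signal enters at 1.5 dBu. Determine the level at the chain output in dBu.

-7.5 dBu

Stage 1: 10 dB above -8.5 dBu, reduced 10:1 to 1 dB above → -7.5 dBu.
Stage 2: -7.5 dBu ≤ 6.3 dBu, so stage 2 doesn't engage; output -7.5 dBu.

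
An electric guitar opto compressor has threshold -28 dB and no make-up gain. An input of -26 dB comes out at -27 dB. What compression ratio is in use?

2:1

Input overshoot = -26 − (-28) = 2 dB; output overshoot = -27 − (-28) = 1 dB.
Ratio = 2 / 1 = 2.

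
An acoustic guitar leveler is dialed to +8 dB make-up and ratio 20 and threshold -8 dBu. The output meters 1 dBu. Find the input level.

12 dBu

Stripping the +8 dB make-up gives -7 dBu at the gain stage.
That's 1 dB above the -8 dBu threshold.
Input overshoot = R × output overshoot = 20 dB → input = -8 + 20 = 12 dBu.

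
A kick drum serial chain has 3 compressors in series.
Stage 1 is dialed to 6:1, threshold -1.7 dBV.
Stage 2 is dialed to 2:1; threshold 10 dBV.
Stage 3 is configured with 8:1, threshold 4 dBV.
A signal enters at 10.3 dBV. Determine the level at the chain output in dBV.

0.3 dBV

Stage 1: overshoot 12 dB → 12/6 = 2 dB → 0.3 dBV.
Stage 2: below threshold (0.3 ≤ 10); passes unchanged; output 0.3 dBV.
Stage 3: 0.3 dBV ≤ 4 dBV, so stage 3 doesn't engage; output 0.3 dBV.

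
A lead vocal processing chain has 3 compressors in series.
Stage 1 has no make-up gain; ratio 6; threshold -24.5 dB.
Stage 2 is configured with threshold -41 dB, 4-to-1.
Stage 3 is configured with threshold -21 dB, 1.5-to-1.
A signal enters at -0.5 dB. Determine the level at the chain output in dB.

Stage 1: overshoot 24 dB → 24/6 = 4 dB → -20.5 dB.
Stage 2: overshoot 20.5 dB → 20.5/4 = 5.125 dB → -35.875 dB.
Stage 3: -35.875 dB is at or below the -21 dB threshold — no compression; output -35.875 dB.

-35.875 dB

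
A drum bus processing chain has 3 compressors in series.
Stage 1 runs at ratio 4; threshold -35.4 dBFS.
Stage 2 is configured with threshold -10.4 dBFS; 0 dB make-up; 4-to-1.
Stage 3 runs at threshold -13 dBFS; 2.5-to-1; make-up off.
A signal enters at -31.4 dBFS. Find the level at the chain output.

Stage 1: 4 dB above -35.4 dBFS, reduced 4:1 to 1 dB above → -34.4 dBFS.
Stage 2: -34.4 dBFS ≤ -10.4 dBFS, so stage 2 doesn't engage; output -34.4 dBFS.
Stage 3: -34.4 dBFS ≤ -13 dBFS, so stage 3 doesn't engage; output -34.4 dBFS.

-34.4 dBFS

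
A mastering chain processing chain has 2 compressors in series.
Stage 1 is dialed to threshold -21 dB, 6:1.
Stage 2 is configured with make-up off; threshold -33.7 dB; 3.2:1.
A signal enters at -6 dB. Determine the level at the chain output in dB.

-28.95 dB

Stage 1: overshoot 15 dB → 15/6 = 2.5 dB → -18.5 dB.
Stage 2: -18.5 dB is 15.2 dB over -33.7 dB; at 3.2:1 that becomes 4.75 dB over, giving -28.95 dB.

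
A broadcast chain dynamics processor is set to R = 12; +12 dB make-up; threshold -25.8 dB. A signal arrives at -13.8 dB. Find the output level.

The input is 12 dB above the -25.8 dB threshold.
The 12 dB excess becomes 1 dB after 12:1 reduction.
So the level is -25.8 + 1 = -24.8 dB; make-up adds 12 dB, giving -12.8 dB.

-12.8 dB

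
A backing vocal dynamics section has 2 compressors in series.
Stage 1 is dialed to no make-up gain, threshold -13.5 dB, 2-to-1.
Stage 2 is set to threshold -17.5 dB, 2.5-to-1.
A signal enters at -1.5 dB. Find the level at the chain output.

-13.5 dB

Stage 1: 12 dB above -13.5 dB, reduced 2:1 to 6 dB above → -7.5 dB.
Stage 2: -7.5 dB is 10 dB over -17.5 dB; at 2.5:1 that becomes 4 dB over, giving -13.5 dB.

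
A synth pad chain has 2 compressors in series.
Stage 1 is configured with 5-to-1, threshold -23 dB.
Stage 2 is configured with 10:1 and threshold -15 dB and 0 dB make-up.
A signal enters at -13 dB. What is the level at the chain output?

Stage 1: overshoot 10 dB → 10/5 = 2 dB → -21 dB.
Stage 2: below threshold (-21 ≤ -15); passes unchanged; output -21 dB.

-21 dB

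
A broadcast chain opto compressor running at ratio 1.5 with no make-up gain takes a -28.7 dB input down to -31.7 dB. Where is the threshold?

-37.7 dB

Input is 9 dB above T (since output overshoot × R = input overshoot: (-31.7 − T)·1.5 = -28.7 − T gives T = -37.7 dB).
Check: -37.7 + (-28.7 − (-37.7))/1.5 = -37.7 + 6 = -31.7 dB. ✓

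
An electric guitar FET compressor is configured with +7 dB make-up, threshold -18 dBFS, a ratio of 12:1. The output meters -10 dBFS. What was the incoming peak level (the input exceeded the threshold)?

-6 dBFS

Before make-up, the level was -10 − 7 = -17 dBFS.
Post-compression overshoot = -17 − (-18) = 1 dB.
Undo the ratio: input overshoot = 1 × 12 = 12 dB, giving input = -6 dBFS.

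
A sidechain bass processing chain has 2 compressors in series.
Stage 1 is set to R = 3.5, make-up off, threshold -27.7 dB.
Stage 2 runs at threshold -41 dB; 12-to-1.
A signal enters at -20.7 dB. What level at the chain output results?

Stage 1: -20.7 dB is 7 dB over -27.7 dB; at 3.5:1 that becomes 2 dB over, giving -25.7 dB.
Stage 2: -25.7 dB is 15.3 dB over -41 dB; at 12:1 that becomes 1.275 dB over, giving -39.725 dB.

-39.725 dB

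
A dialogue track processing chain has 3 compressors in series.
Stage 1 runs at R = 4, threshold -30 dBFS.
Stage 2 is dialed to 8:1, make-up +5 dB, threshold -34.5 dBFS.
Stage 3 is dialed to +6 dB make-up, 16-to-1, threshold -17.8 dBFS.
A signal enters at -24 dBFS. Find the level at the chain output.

-22.75 dBFS

Stage 1: -24 dBFS is 6 dB over -30 dBFS; at 4:1 that becomes 1.5 dB over, giving -28.5 dBFS.
Stage 2: 6 dB above -34.5 dBFS, reduced 8:1 to 0.75 dB above → -33.75 dBFS; +5 dB make-up → -28.75 dBFS.
Stage 3: below threshold (-28.75 ≤ -17.8); passes unchanged; make-up brings it to -22.75 dBFS.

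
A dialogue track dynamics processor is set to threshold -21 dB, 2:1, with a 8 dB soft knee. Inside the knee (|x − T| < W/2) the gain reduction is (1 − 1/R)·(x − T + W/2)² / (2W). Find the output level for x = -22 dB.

-22.28125 dB

x − T + W/2 = -22 − (-21) + 4 = 3.
GR = (1 − 1/2) × 3² / 16 = 0.5 × 9 / 16 = 0.28125 dB.
Output = -22 − 0.28125 = -22.28125 dB.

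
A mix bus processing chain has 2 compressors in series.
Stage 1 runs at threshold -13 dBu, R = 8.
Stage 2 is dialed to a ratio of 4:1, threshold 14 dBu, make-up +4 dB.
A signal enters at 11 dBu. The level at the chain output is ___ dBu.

Stage 1: 24 dB above -13 dBu, reduced 8:1 to 3 dB above → -10 dBu.
Stage 2: -10 dBu ≤ 14 dBu, so stage 2 doesn't engage; make-up brings it to -6 dBu.

-6 dBu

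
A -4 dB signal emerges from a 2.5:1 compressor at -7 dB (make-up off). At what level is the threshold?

-9 dB

Gain reduction = -4 − (-7) = 3 dB; output overshoot = GR / (R − 1) = 3 / 1.5 = 2 dB.
Threshold = output − output overshoot = -7 − 2 = -9 dB.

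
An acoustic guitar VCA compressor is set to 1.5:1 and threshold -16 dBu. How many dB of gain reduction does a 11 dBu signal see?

The signal is 27 dB above threshold.
At 1.5:1, output sits 27/1.5 = 18 dB above threshold.
GR = overshoot in − overshoot out = 27 − 18 = 9 dB.

9 dB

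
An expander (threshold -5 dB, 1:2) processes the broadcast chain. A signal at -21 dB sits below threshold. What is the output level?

Undershoot = (-5) − (-21) = 16 dB.
At 1:2, that expands to 32 dB under threshold.
Output = -5 − 32 = -37 dB.

-37 dB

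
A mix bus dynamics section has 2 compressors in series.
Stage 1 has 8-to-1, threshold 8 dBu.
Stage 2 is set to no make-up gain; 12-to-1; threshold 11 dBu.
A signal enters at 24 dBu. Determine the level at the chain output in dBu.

Stage 1: 16 dB above 8 dBu, reduced 8:1 to 2 dB above → 10 dBu.
Stage 2: 10 dBu ≤ 11 dBu, so stage 2 doesn't engage; output 10 dBu.

10 dBu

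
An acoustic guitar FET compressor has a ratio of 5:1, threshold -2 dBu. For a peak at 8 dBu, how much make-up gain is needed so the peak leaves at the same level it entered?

8 dB

The peak compresses to -2 + 10/5 = 0 dBu.
To reach 8 dBu requires 8 − 0 = 8 dB of make-up.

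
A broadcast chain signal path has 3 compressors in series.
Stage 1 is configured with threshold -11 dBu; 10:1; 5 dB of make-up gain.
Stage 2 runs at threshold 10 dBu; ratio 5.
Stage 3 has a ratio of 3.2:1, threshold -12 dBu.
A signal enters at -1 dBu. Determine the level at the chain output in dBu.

Stage 1: overshoot 10 dB → 10/10 = 1 dB → -10 dBu; +5 dB make-up → -5 dBu.
Stage 2: -5 dBu ≤ 10 dBu, so stage 2 doesn't engage; output -5 dBu.
Stage 3: -5 dBu is 7 dB over -12 dBu; at 3.2:1 that becomes 2.1875 dB over, giving -9.8125 dBu.

-9.8125 dBu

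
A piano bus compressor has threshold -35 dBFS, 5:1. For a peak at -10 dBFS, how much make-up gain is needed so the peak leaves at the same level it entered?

20 dB

Overshoot 25 dB → 25/5 = 5 dB after compression, so the compressed level is -35 + 5 = -30 dBFS.
Make-up = target − compressed = -10 − (-30) = 20 dB.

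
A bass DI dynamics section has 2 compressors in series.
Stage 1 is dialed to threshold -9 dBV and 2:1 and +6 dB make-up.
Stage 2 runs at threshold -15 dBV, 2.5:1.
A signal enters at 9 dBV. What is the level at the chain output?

-6.6 dBV

Stage 1: overshoot 18 dB → 18/2 = 9 dB → 0 dBV; +6 dB make-up → 6 dBV.
Stage 2: 21 dB above -15 dBV, reduced 2.5:1 to 8.4 dB above → -6.6 dBV.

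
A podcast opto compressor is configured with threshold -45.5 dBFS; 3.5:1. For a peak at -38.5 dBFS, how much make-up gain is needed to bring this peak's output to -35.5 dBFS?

8 dB

Without make-up, output = threshold + overshoot/3.5 = -45.5 + 2 = -43.5 dBFS.
Gap to target: 8 dB.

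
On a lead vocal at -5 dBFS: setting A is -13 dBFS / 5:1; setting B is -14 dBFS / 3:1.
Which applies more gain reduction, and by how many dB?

A, by 0.4 dB

A: 8 dB over, compressed to 1.6 dB over, so 6.4 dB of GR.
B: 9 dB over, compressed to 3 dB over, so 6 dB of GR.
A applies 0.4 dB more gain reduction.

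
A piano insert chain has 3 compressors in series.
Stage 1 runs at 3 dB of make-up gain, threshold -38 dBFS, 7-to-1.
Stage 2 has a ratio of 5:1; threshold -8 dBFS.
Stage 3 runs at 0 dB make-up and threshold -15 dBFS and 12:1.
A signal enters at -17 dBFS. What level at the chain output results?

-32 dBFS

Stage 1: -17 dBFS is 21 dB over -38 dBFS; at 7:1 that becomes 3 dB over, giving -35 dBFS; +3 dB make-up → -32 dBFS.
Stage 2: below threshold (-32 ≤ -8); passes unchanged; output -32 dBFS.
Stage 3: -32 dBFS is at or below the -15 dBFS threshold — no compression; output -32 dBFS.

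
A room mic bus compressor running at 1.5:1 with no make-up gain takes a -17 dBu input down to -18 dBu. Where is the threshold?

-20 dBu

Input is 3 dB above T (since output overshoot × R = input overshoot: (-18 − T)·1.5 = -17 − T gives T = -20 dBu).
Check: -20 + (-17 − (-20))/1.5 = -20 + 2 = -18 dBu. ✓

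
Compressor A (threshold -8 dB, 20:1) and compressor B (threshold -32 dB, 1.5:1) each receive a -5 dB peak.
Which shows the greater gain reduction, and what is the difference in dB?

A: 3 dB over, compressed to 0.15 dB over, so 2.85 dB of GR.
B: 27 dB over, compressed to 18 dB over, so 9 dB of GR.
B reduces 6.15 dB more.

B, by 6.15 dB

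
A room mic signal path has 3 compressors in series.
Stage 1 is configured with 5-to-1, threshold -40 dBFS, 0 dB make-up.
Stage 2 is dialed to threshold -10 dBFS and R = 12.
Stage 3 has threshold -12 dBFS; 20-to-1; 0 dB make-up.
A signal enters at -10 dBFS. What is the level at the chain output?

Stage 1: -10 dBFS is 30 dB over -40 dBFS; at 5:1 that becomes 6 dB over, giving -34 dBFS.
Stage 2: -34 dBFS ≤ -10 dBFS, so stage 2 doesn't engage; output -34 dBFS.
Stage 3: -34 dBFS is at or below the -12 dBFS threshold — no compression; output -34 dBFS.

-34 dBFS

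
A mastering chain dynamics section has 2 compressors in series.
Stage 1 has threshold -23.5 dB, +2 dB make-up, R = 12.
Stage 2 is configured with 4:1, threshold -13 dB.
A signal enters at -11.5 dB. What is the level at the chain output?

Stage 1: overshoot 12 dB → 12/12 = 1 dB → -22.5 dB; +2 dB make-up → -20.5 dB.
Stage 2: below threshold (-20.5 ≤ -13); passes unchanged; output -20.5 dB.

-20.5 dB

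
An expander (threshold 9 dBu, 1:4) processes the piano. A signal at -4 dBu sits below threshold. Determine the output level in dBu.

-43 dBu

Below threshold, a 1:4 expander applies gain = (4−1)×(T − x) of attenuation.
(4−1) × 13 = 39 dB, so output = -4 − 39 = -43 dBu.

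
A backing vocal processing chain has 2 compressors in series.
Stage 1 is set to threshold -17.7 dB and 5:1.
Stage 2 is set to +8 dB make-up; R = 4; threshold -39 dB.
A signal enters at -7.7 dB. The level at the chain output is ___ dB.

Stage 1: 10 dB above -17.7 dB, reduced 5:1 to 2 dB above → -15.7 dB.
Stage 2: overshoot 23.3 dB → 23.3/4 = 5.825 dB → -33.175 dB; +8 dB make-up → -25.175 dB.

-25.175 dB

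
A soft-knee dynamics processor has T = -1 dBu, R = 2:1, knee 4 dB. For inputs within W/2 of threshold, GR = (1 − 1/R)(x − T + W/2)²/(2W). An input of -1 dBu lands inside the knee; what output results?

-1.25 dBu

x − T + W/2 = -1 − (-1) + 2 = 2.
GR = (1 − 1/2) × 2² / 8 = 0.5 × 4 / 8 = 0.25 dB.
Output = -1 − 0.25 = -1.25 dBu.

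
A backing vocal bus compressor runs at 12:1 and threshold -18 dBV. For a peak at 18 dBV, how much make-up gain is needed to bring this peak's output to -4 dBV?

11 dB

The peak compresses to -18 + 36/12 = -15 dBV.
To reach -4 dBV requires -4 − (-15) = 11 dB of make-up.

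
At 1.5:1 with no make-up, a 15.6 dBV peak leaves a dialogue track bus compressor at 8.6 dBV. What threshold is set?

Let T be the threshold. Output overshoot = (input overshoot)/R, so 8.6 − T = (15.6 − T)/1.5.
1.5·(8.6 − T) = 15.6 − T → 0.5·T = 12.9 − 15.6 = -2.7.
T = -2.7/0.5 = -5.4 dBV.

-5.4 dBV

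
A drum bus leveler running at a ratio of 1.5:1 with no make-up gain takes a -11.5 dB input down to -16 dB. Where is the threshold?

-25 dB

Gain reduction = -11.5 − (-16) = 4.5 dB; output overshoot = GR / (R − 1) = 4.5 / 0.5 = 9 dB.
Threshold = output − output overshoot = -16 − 9 = -25 dB.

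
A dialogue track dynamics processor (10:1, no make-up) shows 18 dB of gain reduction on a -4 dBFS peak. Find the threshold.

Input is 20 dB above T (since output overshoot × R = input overshoot: (-22 − T)·10 = -4 − T gives T = -24 dBFS).
Check: -24 + (-4 − (-24))/10 = -24 + 2 = -22 dBFS. ✓

-24 dBFS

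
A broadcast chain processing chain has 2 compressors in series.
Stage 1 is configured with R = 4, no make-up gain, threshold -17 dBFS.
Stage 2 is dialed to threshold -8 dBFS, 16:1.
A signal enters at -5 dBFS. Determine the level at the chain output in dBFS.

Stage 1: 12 dB above -17 dBFS, reduced 4:1 to 3 dB above → -14 dBFS.
Stage 2: below threshold (-14 ≤ -8); passes unchanged; output -14 dBFS.

-14 dBFS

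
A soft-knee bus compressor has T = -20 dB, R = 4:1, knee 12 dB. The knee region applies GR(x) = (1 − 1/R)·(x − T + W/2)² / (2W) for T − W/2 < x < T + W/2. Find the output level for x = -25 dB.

-25.03125 dB

x − T + W/2 = -25 − (-20) + 6 = 1.
GR = (1 − 1/4) × 1² / 24 = 0.75 × 1 / 24 = 0.03125 dB.
Output = -25 − 0.03125 = -25.03125 dB.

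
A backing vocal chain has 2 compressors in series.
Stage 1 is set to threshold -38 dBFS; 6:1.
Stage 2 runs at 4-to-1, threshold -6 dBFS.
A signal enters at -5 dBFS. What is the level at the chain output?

Stage 1: -5 dBFS is 33 dB over -38 dBFS; at 6:1 that becomes 5.5 dB over, giving -32.5 dBFS.
Stage 2: -32.5 dBFS is at or below the -6 dBFS threshold — no compression; output -32.5 dBFS.

-32.5 dBFS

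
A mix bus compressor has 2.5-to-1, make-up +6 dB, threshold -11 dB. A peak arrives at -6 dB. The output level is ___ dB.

-3 dB

Overshoot: -6 − (-11) = 5 dB.
At 2.5:1 the overshoot is divided by 2.5, leaving 2 dB above threshold.
So the level is -11 + 2 = -9 dB; make-up adds 6 dB, giving -3 dB.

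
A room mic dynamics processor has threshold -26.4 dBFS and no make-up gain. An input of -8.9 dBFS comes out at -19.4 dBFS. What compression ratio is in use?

Input overshoot = -8.9 − (-26.4) = 17.5 dB; output overshoot = -19.4 − (-26.4) = 7 dB.
Ratio = 17.5 / 7 = 2.5.

2.5:1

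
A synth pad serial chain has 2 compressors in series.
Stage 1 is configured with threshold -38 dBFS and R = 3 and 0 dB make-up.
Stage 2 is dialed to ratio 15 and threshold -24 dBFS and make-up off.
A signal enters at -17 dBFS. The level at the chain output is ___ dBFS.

-31 dBFS

Stage 1: 21 dB above -38 dBFS, reduced 3:1 to 7 dB above → -31 dBFS.
Stage 2: -31 dBFS is at or below the -24 dBFS threshold — no compression; output -31 dBFS.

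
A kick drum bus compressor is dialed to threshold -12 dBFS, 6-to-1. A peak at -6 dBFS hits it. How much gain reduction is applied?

5 dB

Overshoot = -6 − (-12) = 6 dB.
At 6:1, output sits 6/6 = 1 dB above threshold.
GR = overshoot in − overshoot out = 6 − 1 = 5 dB.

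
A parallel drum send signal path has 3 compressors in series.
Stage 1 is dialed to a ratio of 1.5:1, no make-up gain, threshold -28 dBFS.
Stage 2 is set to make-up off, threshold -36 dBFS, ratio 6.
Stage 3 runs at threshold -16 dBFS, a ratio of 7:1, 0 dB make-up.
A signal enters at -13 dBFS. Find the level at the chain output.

-33 dBFS

Stage 1: -13 dBFS is 15 dB over -28 dBFS; at 1.5:1 that becomes 10 dB over, giving -18 dBFS.
Stage 2: 18 dB above -36 dBFS, reduced 6:1 to 3 dB above → -33 dBFS.
Stage 3: -33 dBFS is at or below the -16 dBFS threshold — no compression; output -33 dBFS.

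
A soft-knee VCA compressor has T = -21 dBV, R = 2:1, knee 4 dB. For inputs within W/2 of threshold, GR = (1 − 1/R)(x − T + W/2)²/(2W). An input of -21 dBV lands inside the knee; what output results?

x − T + W/2 = -21 − (-21) + 2 = 2.
GR = (1 − 1/2) × 2² / 8 = 0.5 × 4 / 8 = 0.25 dB.
Output = -21 − 0.25 = -21.25 dBV.

-21.25 dBV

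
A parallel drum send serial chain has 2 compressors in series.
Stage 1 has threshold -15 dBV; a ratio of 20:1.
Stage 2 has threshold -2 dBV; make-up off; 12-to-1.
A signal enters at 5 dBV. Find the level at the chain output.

-14 dBV

Stage 1: 5 dBV is 20 dB over -15 dBV; at 20:1 that becomes 1 dB over, giving -14 dBV.
Stage 2: -14 dBV ≤ -2 dBV, so stage 2 doesn't engage; output -14 dBV.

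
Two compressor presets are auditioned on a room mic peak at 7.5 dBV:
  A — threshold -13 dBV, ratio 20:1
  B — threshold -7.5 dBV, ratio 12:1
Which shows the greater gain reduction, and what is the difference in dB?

A: overshoot 20.5 dB → output overshoot 1.025 dB → GR 19.475 dB.
B: overshoot 15 dB → output overshoot 1.25 dB → GR 13.75 dB.
A reduces 5.725 dB more.

A, by 5.725 dB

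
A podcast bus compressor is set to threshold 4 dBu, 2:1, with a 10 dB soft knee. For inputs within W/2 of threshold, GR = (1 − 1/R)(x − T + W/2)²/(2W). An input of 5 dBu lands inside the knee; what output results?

4.1 dBu

x − T + W/2 = 5 − 4 + 5 = 6.
GR = (1 − 1/2) × 6² / 20 = 0.5 × 36 / 20 = 0.9 dB.
Output = 5 − 0.9 = 4.1 dBu.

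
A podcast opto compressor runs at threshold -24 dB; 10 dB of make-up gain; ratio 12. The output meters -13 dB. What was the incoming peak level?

-12 dB

Before make-up, the level was -13 − 10 = -23 dB.
Post-compression overshoot = -23 − (-24) = 1 dB.
Undo the ratio: input overshoot = 1 × 12 = 12 dB, giving input = -12 dB.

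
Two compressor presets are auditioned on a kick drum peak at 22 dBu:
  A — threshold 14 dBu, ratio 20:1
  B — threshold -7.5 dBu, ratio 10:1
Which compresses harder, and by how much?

A: 8 dB over, compressed to 0.4 dB over, so 7.6 dB of GR.
B: 29.5 dB over, compressed to 2.95 dB over, so 26.55 dB of GR.
Difference: 18.95 dB in favour of B.

B, by 18.95 dB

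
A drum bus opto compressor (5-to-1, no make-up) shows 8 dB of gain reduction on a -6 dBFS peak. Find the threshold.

Let T be the threshold. Output overshoot = (input overshoot)/R, so -14 − T = (-6 − T)/5.
5·(-14 − T) = -6 − T → 4·T = -70 − (-6) = -64.
T = -64/4 = -16 dBFS.

-16 dBFS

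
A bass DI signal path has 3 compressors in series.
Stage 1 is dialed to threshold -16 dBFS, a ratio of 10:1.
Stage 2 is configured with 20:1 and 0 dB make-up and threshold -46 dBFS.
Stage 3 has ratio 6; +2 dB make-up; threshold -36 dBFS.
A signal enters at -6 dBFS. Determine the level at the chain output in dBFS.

Stage 1: 10 dB above -16 dBFS, reduced 10:1 to 1 dB above → -15 dBFS.
Stage 2: overshoot 31 dB → 31/20 = 1.55 dB → -44.45 dBFS.
Stage 3: below threshold (-44.45 ≤ -36); passes unchanged; make-up brings it to -42.45 dBFS.

-42.45 dBFS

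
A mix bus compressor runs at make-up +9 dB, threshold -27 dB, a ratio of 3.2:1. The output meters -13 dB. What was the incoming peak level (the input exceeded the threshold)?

-11 dB

Remove make-up: -13 − 9 = -22 dB.
That's 5 dB above the -27 dB threshold.
Input overshoot = R × output overshoot = 16 dB → input = -27 + 16 = -11 dB.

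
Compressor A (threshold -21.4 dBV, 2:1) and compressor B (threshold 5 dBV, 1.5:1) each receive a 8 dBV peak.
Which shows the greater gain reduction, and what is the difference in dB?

A, by 13.7 dB

A: overshoot 29.4 dB → output overshoot 14.7 dB → GR 14.7 dB.
B: overshoot 3 dB → output overshoot 2 dB → GR 1 dB.
Difference: 13.7 dB in favour of A.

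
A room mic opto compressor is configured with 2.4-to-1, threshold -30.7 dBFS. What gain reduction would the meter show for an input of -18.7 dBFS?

Overshoot = -18.7 − (-30.7) = 12 dB.
At 2.4:1, output sits 12/2.4 = 5 dB above threshold.
Gain reduction = 12 − 5 = 7 dB.

7 dB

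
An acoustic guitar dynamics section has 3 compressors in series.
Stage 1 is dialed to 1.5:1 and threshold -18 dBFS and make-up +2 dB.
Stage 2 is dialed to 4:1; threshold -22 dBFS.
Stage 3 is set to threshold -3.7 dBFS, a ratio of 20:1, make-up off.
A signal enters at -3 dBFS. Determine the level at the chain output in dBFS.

Stage 1: -3 dBFS is 15 dB over -18 dBFS; at 1.5:1 that becomes 10 dB over, giving -8 dBFS; +2 dB make-up → -6 dBFS.
Stage 2: 16 dB above -22 dBFS, reduced 4:1 to 4 dB above → -18 dBFS.
Stage 3: -18 dBFS ≤ -3.7 dBFS, so stage 3 doesn't engage; output -18 dBFS.

-18 dBFS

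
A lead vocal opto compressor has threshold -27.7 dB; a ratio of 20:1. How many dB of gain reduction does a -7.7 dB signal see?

-7.7 dB exceeds the threshold by 20 dB.
At 20:1, output sits 20/20 = 1 dB above threshold.
So the signal is attenuated by 20 − 1 = 19 dB.

19 dB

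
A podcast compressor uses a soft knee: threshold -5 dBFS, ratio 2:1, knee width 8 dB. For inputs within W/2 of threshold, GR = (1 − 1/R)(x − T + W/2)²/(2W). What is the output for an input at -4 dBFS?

-4.78125 dBFS

x − T + W/2 = -4 − (-5) + 4 = 5.
GR = (1 − 1/2) × 5² / 16 = 0.5 × 25 / 16 = 0.78125 dB.
Output = -4 − 0.78125 = -4.78125 dBFS.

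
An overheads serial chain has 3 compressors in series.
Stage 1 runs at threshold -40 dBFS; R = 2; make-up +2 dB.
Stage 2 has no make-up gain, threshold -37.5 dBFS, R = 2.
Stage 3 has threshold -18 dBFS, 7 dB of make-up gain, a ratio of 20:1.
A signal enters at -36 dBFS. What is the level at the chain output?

-29.75 dBFS

Stage 1: overshoot 4 dB → 4/2 = 2 dB → -38 dBFS; +2 dB make-up → -36 dBFS.
Stage 2: 1.5 dB above -37.5 dBFS, reduced 2:1 to 0.75 dB above → -36.75 dBFS.
Stage 3: -36.75 dBFS ≤ -18 dBFS, so stage 3 doesn't engage; make-up brings it to -29.75 dBFS.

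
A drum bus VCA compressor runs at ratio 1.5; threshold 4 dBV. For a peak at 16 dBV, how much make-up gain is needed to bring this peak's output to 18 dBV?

The peak compresses to 4 + 12/1.5 = 12 dBV.
To reach 18 dBV requires 18 − 12 = 6 dB of make-up.

6 dB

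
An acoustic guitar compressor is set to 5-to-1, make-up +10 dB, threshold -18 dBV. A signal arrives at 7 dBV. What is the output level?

-3 dBV

The input is 25 dB above the -18 dBV threshold.
At 5:1 the overshoot is divided by 5, leaving 5 dB above threshold.
That puts the output at -13 dBV; make-up adds 10 dB, giving -3 dBV.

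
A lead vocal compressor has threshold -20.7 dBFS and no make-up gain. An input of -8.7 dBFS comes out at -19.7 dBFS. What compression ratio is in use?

Input overshoot = -8.7 − (-20.7) = 12 dB; output overshoot = -19.7 − (-20.7) = 1 dB.
Ratio = 12 / 1 = 12.

12:1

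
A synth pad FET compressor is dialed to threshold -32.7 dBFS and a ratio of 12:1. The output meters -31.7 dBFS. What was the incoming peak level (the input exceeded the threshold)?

-20.7 dBFS

The compressed level sits -31.7 − (-32.7) = 1 dB over threshold.
Undo the ratio: input overshoot = 1 × 12 = 12 dB, giving input = -20.7 dBFS.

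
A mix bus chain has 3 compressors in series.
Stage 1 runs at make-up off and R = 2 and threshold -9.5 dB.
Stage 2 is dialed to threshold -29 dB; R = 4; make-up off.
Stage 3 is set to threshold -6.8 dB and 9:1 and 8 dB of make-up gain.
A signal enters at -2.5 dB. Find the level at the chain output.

-15.25 dB

Stage 1: 7 dB above -9.5 dB, reduced 2:1 to 3.5 dB above → -6 dB.
Stage 2: -6 dB is 23 dB over -29 dB; at 4:1 that becomes 5.75 dB over, giving -23.25 dB.
Stage 3: -23.25 dB ≤ -6.8 dB, so stage 3 doesn't engage; make-up brings it to -15.25 dB.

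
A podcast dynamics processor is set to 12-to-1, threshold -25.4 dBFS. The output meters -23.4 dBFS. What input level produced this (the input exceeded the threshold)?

Post-compression overshoot = -23.4 − (-25.4) = 2 dB.
Input overshoot = R × output overshoot = 24 dB → input = -25.4 + 24 = -1.4 dBFS.

-1.4 dBFS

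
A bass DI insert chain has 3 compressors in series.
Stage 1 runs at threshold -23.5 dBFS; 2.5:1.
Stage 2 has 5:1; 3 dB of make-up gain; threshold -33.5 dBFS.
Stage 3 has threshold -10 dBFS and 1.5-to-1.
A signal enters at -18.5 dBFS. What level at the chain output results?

Stage 1: -18.5 dBFS is 5 dB over -23.5 dBFS; at 2.5:1 that becomes 2 dB over, giving -21.5 dBFS.
Stage 2: -21.5 dBFS is 12 dB over -33.5 dBFS; at 5:1 that becomes 2.4 dB over, giving -31.1 dBFS; +3 dB make-up → -28.1 dBFS.
Stage 3: -28.1 dBFS is at or below the -10 dBFS threshold — no compression; output -28.1 dBFS.

-28.1 dBFS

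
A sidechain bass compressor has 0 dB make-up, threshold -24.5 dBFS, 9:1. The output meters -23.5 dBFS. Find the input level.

That's 1 dB above the -24.5 dBFS threshold.
Before 9:1 compression the overshoot was 1 × 9 = 9 dB, so input = -24.5 + 9 = -15.5 dBFS.

-15.5 dBFS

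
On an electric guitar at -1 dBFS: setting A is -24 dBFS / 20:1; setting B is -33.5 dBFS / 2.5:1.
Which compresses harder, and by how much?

A: overshoot 23 dB → output overshoot 1.15 dB → GR 21.85 dB.
B: overshoot 32.5 dB → output overshoot 13 dB → GR 19.5 dB.
A reduces 2.35 dB more.

A, by 2.35 dB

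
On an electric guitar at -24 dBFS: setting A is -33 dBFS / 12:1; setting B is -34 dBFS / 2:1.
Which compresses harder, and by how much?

A: 9 dB over, compressed to 0.75 dB over, so 8.25 dB of GR.
B: 10 dB over, compressed to 5 dB over, so 5 dB of GR.
A reduces 3.25 dB more.

A, by 3.25 dB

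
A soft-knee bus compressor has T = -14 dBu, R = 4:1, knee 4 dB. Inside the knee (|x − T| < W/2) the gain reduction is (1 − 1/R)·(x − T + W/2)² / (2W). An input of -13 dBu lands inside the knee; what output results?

-13.84375 dBu

x − T + W/2 = -13 − (-14) + 2 = 3.
GR = (1 − 1/4) × 3² / 8 = 0.75 × 9 / 8 = 0.84375 dB.
Output = -13 − 0.84375 = -13.84375 dBu.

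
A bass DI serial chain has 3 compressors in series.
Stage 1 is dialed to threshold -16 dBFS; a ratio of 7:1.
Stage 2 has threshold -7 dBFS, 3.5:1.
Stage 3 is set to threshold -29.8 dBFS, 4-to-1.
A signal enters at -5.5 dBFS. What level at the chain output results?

-25.975 dBFS

Stage 1: overshoot 10.5 dB → 10.5/7 = 1.5 dB → -14.5 dBFS.
Stage 2: below threshold (-14.5 ≤ -7); passes unchanged; output -14.5 dBFS.
Stage 3: -14.5 dBFS is 15.3 dB over -29.8 dBFS; at 4:1 that becomes 3.825 dB over, giving -25.975 dBFS.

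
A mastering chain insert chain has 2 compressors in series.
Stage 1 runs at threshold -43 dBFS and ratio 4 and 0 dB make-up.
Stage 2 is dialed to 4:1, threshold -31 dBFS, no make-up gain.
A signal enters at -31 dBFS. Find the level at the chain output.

Stage 1: overshoot 12 dB → 12/4 = 3 dB → -40 dBFS.
Stage 2: -40 dBFS ≤ -31 dBFS, so stage 2 doesn't engage; output -40 dBFS.

-40 dBFS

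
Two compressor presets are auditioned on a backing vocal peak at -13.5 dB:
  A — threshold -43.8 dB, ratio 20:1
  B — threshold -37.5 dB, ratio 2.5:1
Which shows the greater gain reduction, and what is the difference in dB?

A, by 14.385 dB

A: GR = 30.3 − 30.3/20 = 28.785 dB.
B: GR = 24 − 24/2.5 = 14.4 dB.
Difference: 14.385 dB in favour of A.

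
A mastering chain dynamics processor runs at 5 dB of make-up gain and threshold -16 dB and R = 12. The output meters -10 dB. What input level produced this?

-4 dB

Stripping the +5 dB make-up gives -15 dB at the gain stage.
The compressed level sits -15 − (-16) = 1 dB over threshold.
Before 12:1 compression the overshoot was 1 × 12 = 12 dB, so input = -16 + 12 = -4 dB.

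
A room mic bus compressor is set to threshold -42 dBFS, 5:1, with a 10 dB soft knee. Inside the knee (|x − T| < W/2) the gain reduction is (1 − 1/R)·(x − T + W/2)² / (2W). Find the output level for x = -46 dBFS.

-46.04 dBFS

x − T + W/2 = -46 − (-42) + 5 = 1.
GR = (1 − 1/5) × 1² / 20 = 0.8 × 1 / 20 = 0.04 dB.
Output = -46 − 0.04 = -46.04 dBFS.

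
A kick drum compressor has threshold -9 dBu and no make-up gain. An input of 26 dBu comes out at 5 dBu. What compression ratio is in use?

2.5:1

Input overshoot = 26 − (-9) = 35 dB; output overshoot = 5 − (-9) = 14 dB.
Ratio = 35 / 14 = 2.5.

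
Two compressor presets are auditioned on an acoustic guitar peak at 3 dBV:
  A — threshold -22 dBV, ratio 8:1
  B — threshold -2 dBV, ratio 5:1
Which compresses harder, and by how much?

A: overshoot 25 dB → output overshoot 3.125 dB → GR 21.875 dB.
B: overshoot 5 dB → output overshoot 1 dB → GR 4 dB.
A reduces 17.875 dB more.

A, by 17.875 dB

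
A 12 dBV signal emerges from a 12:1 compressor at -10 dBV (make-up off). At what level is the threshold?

-12 dBV

Let T be the threshold. Output overshoot = (input overshoot)/R, so -10 − T = (12 − T)/12.
12·(-10 − T) = 12 − T → 11·T = -120 − 12 = -132.
T = -132/11 = -12 dBV.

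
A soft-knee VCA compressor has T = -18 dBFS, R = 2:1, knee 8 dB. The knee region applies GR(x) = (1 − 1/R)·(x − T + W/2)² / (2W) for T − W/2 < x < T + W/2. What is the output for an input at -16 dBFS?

-17.125 dBFS

x − T + W/2 = -16 − (-18) + 4 = 6.
GR = (1 − 1/2) × 6² / 16 = 0.5 × 36 / 16 = 1.125 dB.
Output = -16 − 1.125 = -17.125 dBFS.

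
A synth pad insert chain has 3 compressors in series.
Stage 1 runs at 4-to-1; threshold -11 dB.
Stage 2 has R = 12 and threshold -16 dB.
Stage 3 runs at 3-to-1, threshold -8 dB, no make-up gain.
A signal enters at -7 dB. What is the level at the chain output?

-15.5 dB

Stage 1: overshoot 4 dB → 4/4 = 1 dB → -10 dB.
Stage 2: 6 dB above -16 dB, reduced 12:1 to 0.5 dB above → -15.5 dB.
Stage 3: below threshold (-15.5 ≤ -8); passes unchanged; output -15.5 dB.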